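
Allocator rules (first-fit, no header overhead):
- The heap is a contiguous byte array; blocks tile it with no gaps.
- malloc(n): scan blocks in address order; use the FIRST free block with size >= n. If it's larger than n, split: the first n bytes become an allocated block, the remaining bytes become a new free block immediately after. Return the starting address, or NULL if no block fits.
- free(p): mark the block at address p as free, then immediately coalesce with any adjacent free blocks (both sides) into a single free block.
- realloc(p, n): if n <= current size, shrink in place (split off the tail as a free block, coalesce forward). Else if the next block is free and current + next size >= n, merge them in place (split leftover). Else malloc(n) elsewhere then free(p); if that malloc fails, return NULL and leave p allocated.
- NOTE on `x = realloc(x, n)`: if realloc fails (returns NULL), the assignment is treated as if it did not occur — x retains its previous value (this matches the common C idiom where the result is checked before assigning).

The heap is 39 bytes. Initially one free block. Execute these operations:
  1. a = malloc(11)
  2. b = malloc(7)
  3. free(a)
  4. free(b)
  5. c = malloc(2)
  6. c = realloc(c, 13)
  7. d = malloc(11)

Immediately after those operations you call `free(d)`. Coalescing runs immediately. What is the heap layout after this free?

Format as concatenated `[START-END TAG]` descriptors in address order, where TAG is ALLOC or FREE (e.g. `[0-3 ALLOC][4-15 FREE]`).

Answer: [0-12 ALLOC][13-38 FREE]

Derivation:
Op 1: a = malloc(11) -> a = 0; heap: [0-10 ALLOC][11-38 FREE]
Op 2: b = malloc(7) -> b = 11; heap: [0-10 ALLOC][11-17 ALLOC][18-38 FREE]
Op 3: free(a) -> (freed a); heap: [0-10 FREE][11-17 ALLOC][18-38 FREE]
Op 4: free(b) -> (freed b); heap: [0-38 FREE]
Op 5: c = malloc(2) -> c = 0; heap: [0-1 ALLOC][2-38 FREE]
Op 6: c = realloc(c, 13) -> c = 0; heap: [0-12 ALLOC][13-38 FREE]
Op 7: d = malloc(11) -> d = 13; heap: [0-12 ALLOC][13-23 ALLOC][24-38 FREE]
free(d): d = 13 -> block [13-23 ALLOC]; mark free, coalesce with adjacent free neighbors -> [0-12 ALLOC][13-38 FREE]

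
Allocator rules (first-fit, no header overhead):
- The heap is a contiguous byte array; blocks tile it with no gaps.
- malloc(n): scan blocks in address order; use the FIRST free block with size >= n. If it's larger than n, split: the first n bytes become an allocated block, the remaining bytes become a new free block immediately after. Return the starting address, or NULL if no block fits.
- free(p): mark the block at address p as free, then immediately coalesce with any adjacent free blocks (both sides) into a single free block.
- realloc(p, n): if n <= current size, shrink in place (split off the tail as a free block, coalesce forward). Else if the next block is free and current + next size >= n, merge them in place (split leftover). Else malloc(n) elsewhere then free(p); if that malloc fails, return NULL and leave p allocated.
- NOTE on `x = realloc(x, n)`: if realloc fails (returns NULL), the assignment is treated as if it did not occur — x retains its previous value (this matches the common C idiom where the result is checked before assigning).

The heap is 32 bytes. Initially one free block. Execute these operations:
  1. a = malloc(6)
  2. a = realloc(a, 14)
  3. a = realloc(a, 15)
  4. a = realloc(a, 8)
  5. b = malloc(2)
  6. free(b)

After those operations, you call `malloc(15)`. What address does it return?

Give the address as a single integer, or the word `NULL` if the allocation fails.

Op 1: a = malloc(6) -> a = 0; heap: [0-5 ALLOC][6-31 FREE]
Op 2: a = realloc(a, 14) -> a = 0; heap: [0-13 ALLOC][14-31 FREE]
Op 3: a = realloc(a, 15) -> a = 0; heap: [0-14 ALLOC][15-31 FREE]
Op 4: a = realloc(a, 8) -> a = 0; heap: [0-7 ALLOC][8-31 FREE]
Op 5: b = malloc(2) -> b = 8; heap: [0-7 ALLOC][8-9 ALLOC][10-31 FREE]
Op 6: free(b) -> (freed b); heap: [0-7 ALLOC][8-31 FREE]
malloc(15): first-fit scan over [0-7 ALLOC][8-31 FREE] -> 8

Answer: 8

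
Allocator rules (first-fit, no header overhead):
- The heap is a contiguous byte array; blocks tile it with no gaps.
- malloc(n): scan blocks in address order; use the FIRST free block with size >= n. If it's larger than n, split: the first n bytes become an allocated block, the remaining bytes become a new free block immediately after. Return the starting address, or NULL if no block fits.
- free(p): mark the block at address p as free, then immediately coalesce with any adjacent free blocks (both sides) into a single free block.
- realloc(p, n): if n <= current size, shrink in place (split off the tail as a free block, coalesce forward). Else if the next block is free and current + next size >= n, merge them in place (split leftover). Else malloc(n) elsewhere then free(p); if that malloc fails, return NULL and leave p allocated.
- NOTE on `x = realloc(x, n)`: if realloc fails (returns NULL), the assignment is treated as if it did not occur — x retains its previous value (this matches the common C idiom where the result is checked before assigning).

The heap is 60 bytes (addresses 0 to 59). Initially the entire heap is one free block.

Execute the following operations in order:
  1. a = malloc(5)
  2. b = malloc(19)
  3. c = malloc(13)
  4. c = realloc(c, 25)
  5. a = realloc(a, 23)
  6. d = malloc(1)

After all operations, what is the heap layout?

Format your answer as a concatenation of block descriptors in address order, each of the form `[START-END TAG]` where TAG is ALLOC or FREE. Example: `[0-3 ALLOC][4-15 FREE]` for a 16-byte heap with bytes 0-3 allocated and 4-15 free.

Answer: [0-4 ALLOC][5-23 ALLOC][24-48 ALLOC][49-49 ALLOC][50-59 FREE]

Derivation:
Op 1: a = malloc(5) -> a = 0; heap: [0-4 ALLOC][5-59 FREE]
Op 2: b = malloc(19) -> b = 5; heap: [0-4 ALLOC][5-23 ALLOC][24-59 FREE]
Op 3: c = malloc(13) -> c = 24; heap: [0-4 ALLOC][5-23 ALLOC][24-36 ALLOC][37-59 FREE]
Op 4: c = realloc(c, 25) -> c = 24; heap: [0-4 ALLOC][5-23 ALLOC][24-48 ALLOC][49-59 FREE]
Op 5: a = realloc(a, 23) -> NULL (a unchanged); heap: [0-4 ALLOC][5-23 ALLOC][24-48 ALLOC][49-59 FREE]
Op 6: d = malloc(1) -> d = 49; heap: [0-4 ALLOC][5-23 ALLOC][24-48 ALLOC][49-49 ALLOC][50-59 FREE]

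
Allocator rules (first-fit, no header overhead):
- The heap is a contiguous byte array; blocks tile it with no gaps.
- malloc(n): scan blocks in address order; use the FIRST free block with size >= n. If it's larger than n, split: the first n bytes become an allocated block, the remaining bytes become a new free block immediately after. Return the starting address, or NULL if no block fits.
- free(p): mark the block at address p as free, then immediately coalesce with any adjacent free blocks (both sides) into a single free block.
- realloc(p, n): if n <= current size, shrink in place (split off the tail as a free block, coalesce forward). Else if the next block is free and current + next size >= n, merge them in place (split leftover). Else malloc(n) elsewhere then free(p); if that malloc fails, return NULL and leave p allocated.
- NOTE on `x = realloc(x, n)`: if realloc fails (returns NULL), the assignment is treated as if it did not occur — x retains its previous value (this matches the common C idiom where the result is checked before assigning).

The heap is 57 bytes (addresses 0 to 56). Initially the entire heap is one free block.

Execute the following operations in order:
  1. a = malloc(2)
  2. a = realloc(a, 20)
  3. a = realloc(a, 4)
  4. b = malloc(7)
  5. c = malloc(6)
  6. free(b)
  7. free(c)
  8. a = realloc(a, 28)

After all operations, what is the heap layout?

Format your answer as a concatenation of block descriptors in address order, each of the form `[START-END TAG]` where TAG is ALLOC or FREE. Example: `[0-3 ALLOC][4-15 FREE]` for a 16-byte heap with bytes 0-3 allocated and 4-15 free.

Op 1: a = malloc(2) -> a = 0; heap: [0-1 ALLOC][2-56 FREE]
Op 2: a = realloc(a, 20) -> a = 0; heap: [0-19 ALLOC][20-56 FREE]
Op 3: a = realloc(a, 4) -> a = 0; heap: [0-3 ALLOC][4-56 FREE]
Op 4: b = malloc(7) -> b = 4; heap: [0-3 ALLOC][4-10 ALLOC][11-56 FREE]
Op 5: c = malloc(6) -> c = 11; heap: [0-3 ALLOC][4-10 ALLOC][11-16 ALLOC][17-56 FREE]
Op 6: free(b) -> (freed b); heap: [0-3 ALLOC][4-10 FREE][11-16 ALLOC][17-56 FREE]
Op 7: free(c) -> (freed c); heap: [0-3 ALLOC][4-56 FREE]
Op 8: a = realloc(a, 28) -> a = 0; heap: [0-27 ALLOC][28-56 FREE]

Answer: [0-27 ALLOC][28-56 FREE]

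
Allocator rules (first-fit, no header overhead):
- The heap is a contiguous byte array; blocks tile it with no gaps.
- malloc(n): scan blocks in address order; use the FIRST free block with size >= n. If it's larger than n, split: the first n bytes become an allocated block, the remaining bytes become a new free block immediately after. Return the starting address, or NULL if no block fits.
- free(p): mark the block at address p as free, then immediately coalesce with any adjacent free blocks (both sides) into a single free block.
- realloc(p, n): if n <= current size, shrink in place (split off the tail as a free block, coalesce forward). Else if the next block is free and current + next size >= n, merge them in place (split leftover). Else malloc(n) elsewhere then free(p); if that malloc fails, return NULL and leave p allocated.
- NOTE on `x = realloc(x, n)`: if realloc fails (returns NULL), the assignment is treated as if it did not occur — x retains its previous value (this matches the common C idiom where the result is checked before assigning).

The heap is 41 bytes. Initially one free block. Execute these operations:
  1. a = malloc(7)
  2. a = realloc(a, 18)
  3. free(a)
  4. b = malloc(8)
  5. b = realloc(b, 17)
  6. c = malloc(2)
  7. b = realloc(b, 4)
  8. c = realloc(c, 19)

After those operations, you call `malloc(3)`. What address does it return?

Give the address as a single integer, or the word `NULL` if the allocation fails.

Op 1: a = malloc(7) -> a = 0; heap: [0-6 ALLOC][7-40 FREE]
Op 2: a = realloc(a, 18) -> a = 0; heap: [0-17 ALLOC][18-40 FREE]
Op 3: free(a) -> (freed a); heap: [0-40 FREE]
Op 4: b = malloc(8) -> b = 0; heap: [0-7 ALLOC][8-40 FREE]
Op 5: b = realloc(b, 17) -> b = 0; heap: [0-16 ALLOC][17-40 FREE]
Op 6: c = malloc(2) -> c = 17; heap: [0-16 ALLOC][17-18 ALLOC][19-40 FREE]
Op 7: b = realloc(b, 4) -> b = 0; heap: [0-3 ALLOC][4-16 FREE][17-18 ALLOC][19-40 FREE]
Op 8: c = realloc(c, 19) -> c = 17; heap: [0-3 ALLOC][4-16 FREE][17-35 ALLOC][36-40 FREE]
malloc(3): first-fit scan over [0-3 ALLOC][4-16 FREE][17-35 ALLOC][36-40 FREE] -> 4

Answer: 4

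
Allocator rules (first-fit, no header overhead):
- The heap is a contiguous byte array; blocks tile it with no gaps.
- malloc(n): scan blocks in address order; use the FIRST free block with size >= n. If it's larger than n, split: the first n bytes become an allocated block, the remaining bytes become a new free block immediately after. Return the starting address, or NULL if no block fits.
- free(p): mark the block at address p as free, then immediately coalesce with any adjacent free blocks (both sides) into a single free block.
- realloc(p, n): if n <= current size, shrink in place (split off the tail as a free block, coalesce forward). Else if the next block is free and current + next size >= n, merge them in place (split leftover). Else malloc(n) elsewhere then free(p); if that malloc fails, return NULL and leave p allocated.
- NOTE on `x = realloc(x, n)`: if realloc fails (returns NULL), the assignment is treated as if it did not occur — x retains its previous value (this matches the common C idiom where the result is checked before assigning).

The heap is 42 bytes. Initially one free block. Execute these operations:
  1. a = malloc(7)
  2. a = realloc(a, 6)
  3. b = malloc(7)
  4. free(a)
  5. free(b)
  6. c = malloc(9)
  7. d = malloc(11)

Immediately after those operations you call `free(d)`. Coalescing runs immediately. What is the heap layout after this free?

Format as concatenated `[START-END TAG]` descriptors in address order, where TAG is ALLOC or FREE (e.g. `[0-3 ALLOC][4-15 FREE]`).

Op 1: a = malloc(7) -> a = 0; heap: [0-6 ALLOC][7-41 FREE]
Op 2: a = realloc(a, 6) -> a = 0; heap: [0-5 ALLOC][6-41 FREE]
Op 3: b = malloc(7) -> b = 6; heap: [0-5 ALLOC][6-12 ALLOC][13-41 FREE]
Op 4: free(a) -> (freed a); heap: [0-5 FREE][6-12 ALLOC][13-41 FREE]
Op 5: free(b) -> (freed b); heap: [0-41 FREE]
Op 6: c = malloc(9) -> c = 0; heap: [0-8 ALLOC][9-41 FREE]
Op 7: d = malloc(11) -> d = 9; heap: [0-8 ALLOC][9-19 ALLOC][20-41 FREE]
free(d): d = 9 -> block [9-19 ALLOC]; mark free, coalesce with adjacent free neighbors -> [0-8 ALLOC][9-41 FREE]

Answer: [0-8 ALLOC][9-41 FREE]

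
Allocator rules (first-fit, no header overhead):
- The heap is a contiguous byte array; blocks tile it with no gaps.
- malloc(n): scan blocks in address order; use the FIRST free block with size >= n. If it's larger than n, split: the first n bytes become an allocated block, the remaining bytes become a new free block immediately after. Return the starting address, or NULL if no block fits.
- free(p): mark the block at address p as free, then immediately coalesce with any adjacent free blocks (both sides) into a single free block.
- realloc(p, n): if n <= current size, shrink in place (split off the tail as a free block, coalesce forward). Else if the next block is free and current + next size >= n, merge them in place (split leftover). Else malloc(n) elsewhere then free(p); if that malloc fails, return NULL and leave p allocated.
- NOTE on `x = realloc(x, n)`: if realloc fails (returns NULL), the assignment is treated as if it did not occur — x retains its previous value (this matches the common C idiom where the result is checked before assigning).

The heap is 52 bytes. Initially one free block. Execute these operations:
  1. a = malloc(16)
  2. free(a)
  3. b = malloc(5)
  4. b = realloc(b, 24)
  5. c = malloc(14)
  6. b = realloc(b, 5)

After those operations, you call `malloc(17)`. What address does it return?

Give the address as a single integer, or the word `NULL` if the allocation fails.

Answer: 5

Derivation:
Op 1: a = malloc(16) -> a = 0; heap: [0-15 ALLOC][16-51 FREE]
Op 2: free(a) -> (freed a); heap: [0-51 FREE]
Op 3: b = malloc(5) -> b = 0; heap: [0-4 ALLOC][5-51 FREE]
Op 4: b = realloc(b, 24) -> b = 0; heap: [0-23 ALLOC][24-51 FREE]
Op 5: c = malloc(14) -> c = 24; heap: [0-23 ALLOC][24-37 ALLOC][38-51 FREE]
Op 6: b = realloc(b, 5) -> b = 0; heap: [0-4 ALLOC][5-23 FREE][24-37 ALLOC][38-51 FREE]
malloc(17): first-fit scan over [0-4 ALLOC][5-23 FREE][24-37 ALLOC][38-51 FREE] -> 5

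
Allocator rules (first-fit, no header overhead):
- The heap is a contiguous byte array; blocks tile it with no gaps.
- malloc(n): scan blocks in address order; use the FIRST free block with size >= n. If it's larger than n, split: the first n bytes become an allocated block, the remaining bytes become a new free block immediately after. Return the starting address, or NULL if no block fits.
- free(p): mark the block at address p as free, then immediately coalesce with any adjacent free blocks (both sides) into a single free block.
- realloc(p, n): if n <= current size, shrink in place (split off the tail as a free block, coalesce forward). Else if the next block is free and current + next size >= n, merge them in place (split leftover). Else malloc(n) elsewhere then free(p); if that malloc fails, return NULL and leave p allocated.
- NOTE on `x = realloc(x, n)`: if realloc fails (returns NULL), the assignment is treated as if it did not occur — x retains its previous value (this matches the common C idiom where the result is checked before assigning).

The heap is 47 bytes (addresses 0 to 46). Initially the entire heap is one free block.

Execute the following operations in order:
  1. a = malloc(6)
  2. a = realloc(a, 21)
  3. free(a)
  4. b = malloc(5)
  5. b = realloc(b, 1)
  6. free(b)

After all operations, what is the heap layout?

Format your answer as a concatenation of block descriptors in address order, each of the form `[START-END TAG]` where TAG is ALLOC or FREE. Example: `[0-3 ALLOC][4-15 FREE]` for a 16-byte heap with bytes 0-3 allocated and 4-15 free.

Answer: [0-46 FREE]

Derivation:
Op 1: a = malloc(6) -> a = 0; heap: [0-5 ALLOC][6-46 FREE]
Op 2: a = realloc(a, 21) -> a = 0; heap: [0-20 ALLOC][21-46 FREE]
Op 3: free(a) -> (freed a); heap: [0-46 FREE]
Op 4: b = malloc(5) -> b = 0; heap: [0-4 ALLOC][5-46 FREE]
Op 5: b = realloc(b, 1) -> b = 0; heap: [0-0 ALLOC][1-46 FREE]
Op 6: free(b) -> (freed b); heap: [0-46 FREE]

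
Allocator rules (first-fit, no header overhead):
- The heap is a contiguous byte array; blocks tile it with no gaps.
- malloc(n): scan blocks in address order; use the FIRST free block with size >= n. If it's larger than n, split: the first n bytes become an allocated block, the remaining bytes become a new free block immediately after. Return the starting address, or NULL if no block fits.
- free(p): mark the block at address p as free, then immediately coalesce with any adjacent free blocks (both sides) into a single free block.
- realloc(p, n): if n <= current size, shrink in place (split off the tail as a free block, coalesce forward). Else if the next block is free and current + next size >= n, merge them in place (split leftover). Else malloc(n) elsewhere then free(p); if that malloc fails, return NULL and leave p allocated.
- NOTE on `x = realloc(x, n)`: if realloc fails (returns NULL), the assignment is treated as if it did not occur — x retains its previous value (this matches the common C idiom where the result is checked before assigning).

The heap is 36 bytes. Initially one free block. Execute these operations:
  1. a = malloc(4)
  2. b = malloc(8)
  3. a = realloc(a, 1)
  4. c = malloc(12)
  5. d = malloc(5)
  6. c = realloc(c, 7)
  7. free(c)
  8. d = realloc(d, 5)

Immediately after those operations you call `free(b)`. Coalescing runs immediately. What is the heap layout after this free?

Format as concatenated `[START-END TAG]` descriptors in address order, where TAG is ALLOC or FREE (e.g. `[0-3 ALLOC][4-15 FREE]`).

Op 1: a = malloc(4) -> a = 0; heap: [0-3 ALLOC][4-35 FREE]
Op 2: b = malloc(8) -> b = 4; heap: [0-3 ALLOC][4-11 ALLOC][12-35 FREE]
Op 3: a = realloc(a, 1) -> a = 0; heap: [0-0 ALLOC][1-3 FREE][4-11 ALLOC][12-35 FREE]
Op 4: c = malloc(12) -> c = 12; heap: [0-0 ALLOC][1-3 FREE][4-11 ALLOC][12-23 ALLOC][24-35 FREE]
Op 5: d = malloc(5) -> d = 24; heap: [0-0 ALLOC][1-3 FREE][4-11 ALLOC][12-23 ALLOC][24-28 ALLOC][29-35 FREE]
Op 6: c = realloc(c, 7) -> c = 12; heap: [0-0 ALLOC][1-3 FREE][4-11 ALLOC][12-18 ALLOC][19-23 FREE][24-28 ALLOC][29-35 FREE]
Op 7: free(c) -> (freed c); heap: [0-0 ALLOC][1-3 FREE][4-11 ALLOC][12-23 FREE][24-28 ALLOC][29-35 FREE]
Op 8: d = realloc(d, 5) -> d = 24; heap: [0-0 ALLOC][1-3 FREE][4-11 ALLOC][12-23 FREE][24-28 ALLOC][29-35 FREE]
free(b): b = 4 -> block [4-11 ALLOC]; mark free, coalesce with adjacent free neighbors -> [0-0 ALLOC][1-23 FREE][24-28 ALLOC][29-35 FREE]

Answer: [0-0 ALLOC][1-23 FREE][24-28 ALLOC][29-35 FREE]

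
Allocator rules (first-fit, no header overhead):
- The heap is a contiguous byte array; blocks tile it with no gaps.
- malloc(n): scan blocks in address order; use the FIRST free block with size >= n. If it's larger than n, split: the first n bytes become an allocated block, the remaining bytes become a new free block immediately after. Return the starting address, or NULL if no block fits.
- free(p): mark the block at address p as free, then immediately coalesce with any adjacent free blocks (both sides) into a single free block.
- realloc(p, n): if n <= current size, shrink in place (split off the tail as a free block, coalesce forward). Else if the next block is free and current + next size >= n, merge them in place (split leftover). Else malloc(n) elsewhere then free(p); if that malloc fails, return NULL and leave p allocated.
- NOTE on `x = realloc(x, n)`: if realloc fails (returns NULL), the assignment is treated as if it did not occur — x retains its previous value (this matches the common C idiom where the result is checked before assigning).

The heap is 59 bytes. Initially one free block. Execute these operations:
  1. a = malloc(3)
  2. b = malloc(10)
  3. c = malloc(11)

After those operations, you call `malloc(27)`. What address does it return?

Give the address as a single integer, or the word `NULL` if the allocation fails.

Answer: 24

Derivation:
Op 1: a = malloc(3) -> a = 0; heap: [0-2 ALLOC][3-58 FREE]
Op 2: b = malloc(10) -> b = 3; heap: [0-2 ALLOC][3-12 ALLOC][13-58 FREE]
Op 3: c = malloc(11) -> c = 13; heap: [0-2 ALLOC][3-12 ALLOC][13-23 ALLOC][24-58 FREE]
malloc(27): first-fit scan over [0-2 ALLOC][3-12 ALLOC][13-23 ALLOC][24-58 FREE] -> 24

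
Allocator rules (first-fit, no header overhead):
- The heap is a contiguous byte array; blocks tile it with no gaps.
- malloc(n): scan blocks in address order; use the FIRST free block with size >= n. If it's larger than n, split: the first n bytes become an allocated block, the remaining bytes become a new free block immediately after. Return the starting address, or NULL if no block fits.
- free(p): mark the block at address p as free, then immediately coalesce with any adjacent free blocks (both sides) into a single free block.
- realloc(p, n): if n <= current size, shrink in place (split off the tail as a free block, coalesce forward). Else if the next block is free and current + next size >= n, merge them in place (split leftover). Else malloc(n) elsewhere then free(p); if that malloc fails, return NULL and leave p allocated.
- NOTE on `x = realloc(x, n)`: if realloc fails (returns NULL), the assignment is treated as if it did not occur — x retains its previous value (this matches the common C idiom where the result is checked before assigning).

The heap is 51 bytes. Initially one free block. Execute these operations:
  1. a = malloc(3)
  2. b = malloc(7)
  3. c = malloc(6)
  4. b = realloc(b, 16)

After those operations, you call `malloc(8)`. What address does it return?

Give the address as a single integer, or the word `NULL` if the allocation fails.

Answer: 32

Derivation:
Op 1: a = malloc(3) -> a = 0; heap: [0-2 ALLOC][3-50 FREE]
Op 2: b = malloc(7) -> b = 3; heap: [0-2 ALLOC][3-9 ALLOC][10-50 FREE]
Op 3: c = malloc(6) -> c = 10; heap: [0-2 ALLOC][3-9 ALLOC][10-15 ALLOC][16-50 FREE]
Op 4: b = realloc(b, 16) -> b = 16; heap: [0-2 ALLOC][3-9 FREE][10-15 ALLOC][16-31 ALLOC][32-50 FREE]
malloc(8): first-fit scan over [0-2 ALLOC][3-9 FREE][10-15 ALLOC][16-31 ALLOC][32-50 FREE] -> 32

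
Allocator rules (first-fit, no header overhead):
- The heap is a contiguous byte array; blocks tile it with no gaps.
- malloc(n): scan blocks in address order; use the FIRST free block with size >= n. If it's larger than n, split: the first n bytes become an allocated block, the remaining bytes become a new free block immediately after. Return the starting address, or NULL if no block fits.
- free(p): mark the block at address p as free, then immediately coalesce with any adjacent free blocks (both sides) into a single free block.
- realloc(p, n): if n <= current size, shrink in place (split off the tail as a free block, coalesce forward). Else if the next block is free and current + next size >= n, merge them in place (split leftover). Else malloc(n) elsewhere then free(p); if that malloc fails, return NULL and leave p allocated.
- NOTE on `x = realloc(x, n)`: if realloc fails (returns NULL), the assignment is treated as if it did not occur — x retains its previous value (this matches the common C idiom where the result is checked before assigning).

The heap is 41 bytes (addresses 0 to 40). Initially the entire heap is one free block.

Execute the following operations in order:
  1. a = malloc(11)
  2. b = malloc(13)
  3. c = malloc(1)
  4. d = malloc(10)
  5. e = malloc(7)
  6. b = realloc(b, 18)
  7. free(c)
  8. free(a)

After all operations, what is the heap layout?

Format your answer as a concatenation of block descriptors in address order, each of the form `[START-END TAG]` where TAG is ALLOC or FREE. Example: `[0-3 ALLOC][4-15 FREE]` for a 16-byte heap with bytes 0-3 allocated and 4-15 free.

Answer: [0-10 FREE][11-23 ALLOC][24-24 FREE][25-34 ALLOC][35-40 FREE]

Derivation:
Op 1: a = malloc(11) -> a = 0; heap: [0-10 ALLOC][11-40 FREE]
Op 2: b = malloc(13) -> b = 11; heap: [0-10 ALLOC][11-23 ALLOC][24-40 FREE]
Op 3: c = malloc(1) -> c = 24; heap: [0-10 ALLOC][11-23 ALLOC][24-24 ALLOC][25-40 FREE]
Op 4: d = malloc(10) -> d = 25; heap: [0-10 ALLOC][11-23 ALLOC][24-24 ALLOC][25-34 ALLOC][35-40 FREE]
Op 5: e = malloc(7) -> e = NULL; heap: [0-10 ALLOC][11-23 ALLOC][24-24 ALLOC][25-34 ALLOC][35-40 FREE]
Op 6: b = realloc(b, 18) -> NULL (b unchanged); heap: [0-10 ALLOC][11-23 ALLOC][24-24 ALLOC][25-34 ALLOC][35-40 FREE]
Op 7: free(c) -> (freed c); heap: [0-10 ALLOC][11-23 ALLOC][24-24 FREE][25-34 ALLOC][35-40 FREE]
Op 8: free(a) -> (freed a); heap: [0-10 FREE][11-23 ALLOC][24-24 FREE][25-34 ALLOC][35-40 FREE]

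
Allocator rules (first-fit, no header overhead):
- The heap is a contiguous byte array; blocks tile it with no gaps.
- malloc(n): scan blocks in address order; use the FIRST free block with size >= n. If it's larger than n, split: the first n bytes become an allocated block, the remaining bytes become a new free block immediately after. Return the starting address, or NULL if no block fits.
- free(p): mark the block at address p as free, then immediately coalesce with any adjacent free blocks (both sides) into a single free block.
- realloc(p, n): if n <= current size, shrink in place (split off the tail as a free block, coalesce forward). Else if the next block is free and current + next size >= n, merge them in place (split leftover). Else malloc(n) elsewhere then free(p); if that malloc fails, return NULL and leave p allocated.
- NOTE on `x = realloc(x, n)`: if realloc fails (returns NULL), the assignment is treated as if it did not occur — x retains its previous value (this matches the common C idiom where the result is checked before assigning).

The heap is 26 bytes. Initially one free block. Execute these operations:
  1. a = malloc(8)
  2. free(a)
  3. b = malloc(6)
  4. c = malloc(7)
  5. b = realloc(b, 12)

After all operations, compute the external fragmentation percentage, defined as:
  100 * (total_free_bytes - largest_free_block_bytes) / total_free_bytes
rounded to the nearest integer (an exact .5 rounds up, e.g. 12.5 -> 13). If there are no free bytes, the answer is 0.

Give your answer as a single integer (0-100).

Op 1: a = malloc(8) -> a = 0; heap: [0-7 ALLOC][8-25 FREE]
Op 2: free(a) -> (freed a); heap: [0-25 FREE]
Op 3: b = malloc(6) -> b = 0; heap: [0-5 ALLOC][6-25 FREE]
Op 4: c = malloc(7) -> c = 6; heap: [0-5 ALLOC][6-12 ALLOC][13-25 FREE]
Op 5: b = realloc(b, 12) -> b = 13; heap: [0-5 FREE][6-12 ALLOC][13-24 ALLOC][25-25 FREE]
Free blocks: [6 1] total_free=7 largest=6 -> 100*(7-6)/7 = 100/7 ≈ 14.286 -> rounds to 14

Answer: 14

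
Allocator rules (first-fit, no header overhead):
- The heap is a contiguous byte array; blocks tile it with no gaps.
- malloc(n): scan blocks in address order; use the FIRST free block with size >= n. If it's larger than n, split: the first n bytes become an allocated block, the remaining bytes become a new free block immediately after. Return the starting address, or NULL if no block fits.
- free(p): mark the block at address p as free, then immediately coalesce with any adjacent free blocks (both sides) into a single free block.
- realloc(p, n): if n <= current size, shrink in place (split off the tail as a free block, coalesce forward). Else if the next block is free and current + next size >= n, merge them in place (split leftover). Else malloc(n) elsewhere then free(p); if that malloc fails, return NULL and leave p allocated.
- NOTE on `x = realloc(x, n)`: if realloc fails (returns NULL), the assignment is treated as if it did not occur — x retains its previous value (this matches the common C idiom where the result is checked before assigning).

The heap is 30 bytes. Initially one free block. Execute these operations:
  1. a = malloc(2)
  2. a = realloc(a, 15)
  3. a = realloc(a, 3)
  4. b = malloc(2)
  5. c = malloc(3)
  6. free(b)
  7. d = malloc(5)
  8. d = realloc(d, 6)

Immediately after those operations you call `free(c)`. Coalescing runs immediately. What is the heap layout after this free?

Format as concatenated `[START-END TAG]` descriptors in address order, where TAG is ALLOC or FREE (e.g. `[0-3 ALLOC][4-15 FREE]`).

Op 1: a = malloc(2) -> a = 0; heap: [0-1 ALLOC][2-29 FREE]
Op 2: a = realloc(a, 15) -> a = 0; heap: [0-14 ALLOC][15-29 FREE]
Op 3: a = realloc(a, 3) -> a = 0; heap: [0-2 ALLOC][3-29 FREE]
Op 4: b = malloc(2) -> b = 3; heap: [0-2 ALLOC][3-4 ALLOC][5-29 FREE]
Op 5: c = malloc(3) -> c = 5; heap: [0-2 ALLOC][3-4 ALLOC][5-7 ALLOC][8-29 FREE]
Op 6: free(b) -> (freed b); heap: [0-2 ALLOC][3-4 FREE][5-7 ALLOC][8-29 FREE]
Op 7: d = malloc(5) -> d = 8; heap: [0-2 ALLOC][3-4 FREE][5-7 ALLOC][8-12 ALLOC][13-29 FREE]
Op 8: d = realloc(d, 6) -> d = 8; heap: [0-2 ALLOC][3-4 FREE][5-7 ALLOC][8-13 ALLOC][14-29 FREE]
free(c): c = 5 -> block [5-7 ALLOC]; mark free, coalesce with adjacent free neighbors -> [0-2 ALLOC][3-7 FREE][8-13 ALLOC][14-29 FREE]

Answer: [0-2 ALLOC][3-7 FREE][8-13 ALLOC][14-29 FREE]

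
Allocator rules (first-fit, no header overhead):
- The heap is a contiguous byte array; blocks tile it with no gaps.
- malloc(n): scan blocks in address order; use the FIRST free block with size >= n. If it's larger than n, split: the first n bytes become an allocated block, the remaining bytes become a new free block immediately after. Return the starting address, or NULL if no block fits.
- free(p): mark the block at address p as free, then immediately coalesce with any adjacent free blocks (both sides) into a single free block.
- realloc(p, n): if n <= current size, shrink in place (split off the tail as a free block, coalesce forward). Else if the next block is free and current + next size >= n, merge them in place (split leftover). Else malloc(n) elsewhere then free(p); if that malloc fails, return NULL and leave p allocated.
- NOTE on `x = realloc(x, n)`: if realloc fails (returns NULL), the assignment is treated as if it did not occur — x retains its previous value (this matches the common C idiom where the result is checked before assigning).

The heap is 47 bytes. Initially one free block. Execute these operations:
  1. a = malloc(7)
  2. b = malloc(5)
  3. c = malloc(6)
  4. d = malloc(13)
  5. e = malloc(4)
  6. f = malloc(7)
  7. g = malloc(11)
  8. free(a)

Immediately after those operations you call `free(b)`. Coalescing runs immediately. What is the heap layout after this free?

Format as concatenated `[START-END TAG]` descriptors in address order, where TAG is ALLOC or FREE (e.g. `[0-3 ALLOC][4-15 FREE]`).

Answer: [0-11 FREE][12-17 ALLOC][18-30 ALLOC][31-34 ALLOC][35-41 ALLOC][42-46 FREE]

Derivation:
Op 1: a = malloc(7) -> a = 0; heap: [0-6 ALLOC][7-46 FREE]
Op 2: b = malloc(5) -> b = 7; heap: [0-6 ALLOC][7-11 ALLOC][12-46 FREE]
Op 3: c = malloc(6) -> c = 12; heap: [0-6 ALLOC][7-11 ALLOC][12-17 ALLOC][18-46 FREE]
Op 4: d = malloc(13) -> d = 18; heap: [0-6 ALLOC][7-11 ALLOC][12-17 ALLOC][18-30 ALLOC][31-46 FREE]
Op 5: e = malloc(4) -> e = 31; heap: [0-6 ALLOC][7-11 ALLOC][12-17 ALLOC][18-30 ALLOC][31-34 ALLOC][35-46 FREE]
Op 6: f = malloc(7) -> f = 35; heap: [0-6 ALLOC][7-11 ALLOC][12-17 ALLOC][18-30 ALLOC][31-34 ALLOC][35-41 ALLOC][42-46 FREE]
Op 7: g = malloc(11) -> g = NULL; heap: [0-6 ALLOC][7-11 ALLOC][12-17 ALLOC][18-30 ALLOC][31-34 ALLOC][35-41 ALLOC][42-46 FREE]
Op 8: free(a) -> (freed a); heap: [0-6 FREE][7-11 ALLOC][12-17 ALLOC][18-30 ALLOC][31-34 ALLOC][35-41 ALLOC][42-46 FREE]
free(b): b = 7 -> block [7-11 ALLOC]; mark free, coalesce with adjacent free neighbors -> [0-11 FREE][12-17 ALLOC][18-30 ALLOC][31-34 ALLOC][35-41 ALLOC][42-46 FREE]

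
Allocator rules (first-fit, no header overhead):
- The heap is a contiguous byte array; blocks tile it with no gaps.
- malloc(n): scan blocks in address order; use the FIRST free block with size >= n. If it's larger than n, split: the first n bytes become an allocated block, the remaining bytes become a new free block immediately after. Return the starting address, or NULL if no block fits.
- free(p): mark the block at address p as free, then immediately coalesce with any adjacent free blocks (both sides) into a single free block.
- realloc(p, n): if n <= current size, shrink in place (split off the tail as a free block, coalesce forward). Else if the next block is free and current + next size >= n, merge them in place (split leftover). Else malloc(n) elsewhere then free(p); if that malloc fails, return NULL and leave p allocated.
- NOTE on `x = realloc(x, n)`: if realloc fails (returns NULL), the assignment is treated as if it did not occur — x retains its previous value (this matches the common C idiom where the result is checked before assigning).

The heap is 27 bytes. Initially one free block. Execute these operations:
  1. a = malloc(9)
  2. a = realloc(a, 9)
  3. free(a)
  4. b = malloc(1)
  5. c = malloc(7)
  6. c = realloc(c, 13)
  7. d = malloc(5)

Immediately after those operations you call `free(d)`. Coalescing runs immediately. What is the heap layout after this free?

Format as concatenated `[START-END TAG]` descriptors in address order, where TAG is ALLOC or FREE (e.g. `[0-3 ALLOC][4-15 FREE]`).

Op 1: a = malloc(9) -> a = 0; heap: [0-8 ALLOC][9-26 FREE]
Op 2: a = realloc(a, 9) -> a = 0; heap: [0-8 ALLOC][9-26 FREE]
Op 3: free(a) -> (freed a); heap: [0-26 FREE]
Op 4: b = malloc(1) -> b = 0; heap: [0-0 ALLOC][1-26 FREE]
Op 5: c = malloc(7) -> c = 1; heap: [0-0 ALLOC][1-7 ALLOC][8-26 FREE]
Op 6: c = realloc(c, 13) -> c = 1; heap: [0-0 ALLOC][1-13 ALLOC][14-26 FREE]
Op 7: d = malloc(5) -> d = 14; heap: [0-0 ALLOC][1-13 ALLOC][14-18 ALLOC][19-26 FREE]
free(d): d = 14 -> block [14-18 ALLOC]; mark free, coalesce with adjacent free neighbors -> [0-0 ALLOC][1-13 ALLOC][14-26 FREE]

Answer: [0-0 ALLOC][1-13 ALLOC][14-26 FREE]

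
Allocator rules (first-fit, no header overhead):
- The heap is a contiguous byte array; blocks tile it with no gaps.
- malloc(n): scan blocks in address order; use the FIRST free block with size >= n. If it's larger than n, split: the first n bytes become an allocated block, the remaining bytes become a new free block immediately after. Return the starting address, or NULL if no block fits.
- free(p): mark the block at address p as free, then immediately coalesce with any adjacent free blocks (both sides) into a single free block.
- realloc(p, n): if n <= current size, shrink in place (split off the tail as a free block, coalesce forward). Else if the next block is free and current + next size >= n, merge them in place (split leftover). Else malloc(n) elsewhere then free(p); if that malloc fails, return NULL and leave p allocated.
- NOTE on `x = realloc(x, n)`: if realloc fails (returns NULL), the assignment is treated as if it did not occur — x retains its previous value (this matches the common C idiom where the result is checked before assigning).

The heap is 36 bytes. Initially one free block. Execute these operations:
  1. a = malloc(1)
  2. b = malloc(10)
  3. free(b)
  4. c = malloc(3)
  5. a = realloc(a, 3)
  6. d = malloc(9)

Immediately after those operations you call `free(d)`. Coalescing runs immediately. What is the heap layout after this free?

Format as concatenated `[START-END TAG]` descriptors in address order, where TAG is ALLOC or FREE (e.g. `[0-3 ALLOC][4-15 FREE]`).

Op 1: a = malloc(1) -> a = 0; heap: [0-0 ALLOC][1-35 FREE]
Op 2: b = malloc(10) -> b = 1; heap: [0-0 ALLOC][1-10 ALLOC][11-35 FREE]
Op 3: free(b) -> (freed b); heap: [0-0 ALLOC][1-35 FREE]
Op 4: c = malloc(3) -> c = 1; heap: [0-0 ALLOC][1-3 ALLOC][4-35 FREE]
Op 5: a = realloc(a, 3) -> a = 4; heap: [0-0 FREE][1-3 ALLOC][4-6 ALLOC][7-35 FREE]
Op 6: d = malloc(9) -> d = 7; heap: [0-0 FREE][1-3 ALLOC][4-6 ALLOC][7-15 ALLOC][16-35 FREE]
free(d): d = 7 -> block [7-15 ALLOC]; mark free, coalesce with adjacent free neighbors -> [0-0 FREE][1-3 ALLOC][4-6 ALLOC][7-35 FREE]

Answer: [0-0 FREE][1-3 ALLOC][4-6 ALLOC][7-35 FREE]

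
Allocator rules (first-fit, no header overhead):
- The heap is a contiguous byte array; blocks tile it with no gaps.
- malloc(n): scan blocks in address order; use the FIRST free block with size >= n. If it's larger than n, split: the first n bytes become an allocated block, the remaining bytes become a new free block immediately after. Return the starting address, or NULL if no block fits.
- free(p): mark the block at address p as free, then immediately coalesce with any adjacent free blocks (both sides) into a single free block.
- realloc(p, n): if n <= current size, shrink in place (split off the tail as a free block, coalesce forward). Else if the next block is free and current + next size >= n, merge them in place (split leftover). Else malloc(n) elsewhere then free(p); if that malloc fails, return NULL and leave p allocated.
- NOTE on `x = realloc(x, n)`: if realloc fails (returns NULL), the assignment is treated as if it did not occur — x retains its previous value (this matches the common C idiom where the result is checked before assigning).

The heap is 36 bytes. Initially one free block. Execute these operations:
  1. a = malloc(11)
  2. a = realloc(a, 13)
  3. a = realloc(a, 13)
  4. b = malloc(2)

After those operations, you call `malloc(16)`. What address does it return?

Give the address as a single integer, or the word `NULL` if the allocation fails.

Answer: 15

Derivation:
Op 1: a = malloc(11) -> a = 0; heap: [0-10 ALLOC][11-35 FREE]
Op 2: a = realloc(a, 13) -> a = 0; heap: [0-12 ALLOC][13-35 FREE]
Op 3: a = realloc(a, 13) -> a = 0; heap: [0-12 ALLOC][13-35 FREE]
Op 4: b = malloc(2) -> b = 13; heap: [0-12 ALLOC][13-14 ALLOC][15-35 FREE]
malloc(16): first-fit scan over [0-12 ALLOC][13-14 ALLOC][15-35 FREE] -> 15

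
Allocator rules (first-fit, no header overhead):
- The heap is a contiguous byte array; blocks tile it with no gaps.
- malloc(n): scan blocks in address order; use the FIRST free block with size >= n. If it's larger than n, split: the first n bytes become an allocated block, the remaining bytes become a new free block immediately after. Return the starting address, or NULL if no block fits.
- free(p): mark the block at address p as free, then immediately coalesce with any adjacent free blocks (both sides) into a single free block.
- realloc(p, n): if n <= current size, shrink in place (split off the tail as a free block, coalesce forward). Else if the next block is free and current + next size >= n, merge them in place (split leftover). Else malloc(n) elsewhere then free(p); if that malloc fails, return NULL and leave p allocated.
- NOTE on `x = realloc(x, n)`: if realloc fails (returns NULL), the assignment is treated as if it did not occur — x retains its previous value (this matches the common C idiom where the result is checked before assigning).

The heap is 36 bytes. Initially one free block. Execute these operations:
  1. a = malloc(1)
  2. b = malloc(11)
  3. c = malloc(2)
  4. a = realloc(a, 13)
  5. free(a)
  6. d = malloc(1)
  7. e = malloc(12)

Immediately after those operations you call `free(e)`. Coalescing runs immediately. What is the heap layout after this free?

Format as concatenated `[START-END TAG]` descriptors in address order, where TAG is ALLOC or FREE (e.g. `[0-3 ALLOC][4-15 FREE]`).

Answer: [0-0 ALLOC][1-11 ALLOC][12-13 ALLOC][14-35 FREE]

Derivation:
Op 1: a = malloc(1) -> a = 0; heap: [0-0 ALLOC][1-35 FREE]
Op 2: b = malloc(11) -> b = 1; heap: [0-0 ALLOC][1-11 ALLOC][12-35 FREE]
Op 3: c = malloc(2) -> c = 12; heap: [0-0 ALLOC][1-11 ALLOC][12-13 ALLOC][14-35 FREE]
Op 4: a = realloc(a, 13) -> a = 14; heap: [0-0 FREE][1-11 ALLOC][12-13 ALLOC][14-26 ALLOC][27-35 FREE]
Op 5: free(a) -> (freed a); heap: [0-0 FREE][1-11 ALLOC][12-13 ALLOC][14-35 FREE]
Op 6: d = malloc(1) -> d = 0; heap: [0-0 ALLOC][1-11 ALLOC][12-13 ALLOC][14-35 FREE]
Op 7: e = malloc(12) -> e = 14; heap: [0-0 ALLOC][1-11 ALLOC][12-13 ALLOC][14-25 ALLOC][26-35 FREE]
free(e): e = 14 -> block [14-25 ALLOC]; mark free, coalesce with adjacent free neighbors -> [0-0 ALLOC][1-11 ALLOC][12-13 ALLOC][14-35 FREE]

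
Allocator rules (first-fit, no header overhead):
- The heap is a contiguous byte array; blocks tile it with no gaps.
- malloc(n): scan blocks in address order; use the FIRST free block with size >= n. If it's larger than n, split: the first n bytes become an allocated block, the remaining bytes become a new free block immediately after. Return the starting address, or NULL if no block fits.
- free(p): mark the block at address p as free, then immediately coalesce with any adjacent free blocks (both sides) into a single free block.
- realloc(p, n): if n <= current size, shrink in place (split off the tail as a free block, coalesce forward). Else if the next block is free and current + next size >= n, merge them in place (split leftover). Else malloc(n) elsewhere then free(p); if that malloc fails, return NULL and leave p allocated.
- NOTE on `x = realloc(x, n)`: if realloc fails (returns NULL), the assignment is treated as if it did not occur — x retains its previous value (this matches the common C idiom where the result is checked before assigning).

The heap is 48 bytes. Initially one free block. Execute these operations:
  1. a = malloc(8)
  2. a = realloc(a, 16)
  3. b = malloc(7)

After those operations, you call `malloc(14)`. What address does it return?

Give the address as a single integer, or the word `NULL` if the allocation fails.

Op 1: a = malloc(8) -> a = 0; heap: [0-7 ALLOC][8-47 FREE]
Op 2: a = realloc(a, 16) -> a = 0; heap: [0-15 ALLOC][16-47 FREE]
Op 3: b = malloc(7) -> b = 16; heap: [0-15 ALLOC][16-22 ALLOC][23-47 FREE]
malloc(14): first-fit scan over [0-15 ALLOC][16-22 ALLOC][23-47 FREE] -> 23

Answer: 23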